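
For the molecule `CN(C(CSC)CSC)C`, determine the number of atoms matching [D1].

The query [D1] means: atom with exactly one heavy-atom neighbour (degree 1).
Check the 10 heavy atoms by environment: 2× C (D2) → no; 1× C (D3) → no; 2× S (D2) → no; 4× C (D1) → match; 1× N (D3) → no.
That gives 4 matching atoms.

4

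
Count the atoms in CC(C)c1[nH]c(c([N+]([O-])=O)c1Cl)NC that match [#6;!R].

Check the 14 heavy atoms by environment: 1× n (aromatic, in 5-ring) → no; 4× c (aromatic, in 5-ring) → no; 4× C (acyclic) → match; 1× N (charge +1, acyclic) → no; 1× O (charge -1, acyclic) → no; 1× O (acyclic) → no; 1× N (acyclic) → no; 1× Cl (acyclic) → no.
That gives 4 matching atoms.

4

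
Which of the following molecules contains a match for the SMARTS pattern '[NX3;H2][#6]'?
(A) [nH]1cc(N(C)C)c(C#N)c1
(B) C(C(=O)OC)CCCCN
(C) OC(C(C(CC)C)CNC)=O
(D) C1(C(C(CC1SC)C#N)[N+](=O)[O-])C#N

B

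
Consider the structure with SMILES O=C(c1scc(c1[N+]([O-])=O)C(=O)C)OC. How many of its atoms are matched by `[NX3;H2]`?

The query [NX3;H2] means: aliphatic N with 3 total connections, two of them H — an -NH2 nitrogen (amine or amide).
Check the 15 heavy atoms by environment: 1× s (aromatic, H0, X2) → no; 1× c (aromatic, H1, X3) → no; 3× c (aromatic, H0, X3) → no; 1× N (charge +1, H0, X3) → no; 1× O (charge -1, H0, X1) → no; 3× O (H0, X1) → no; 2× C (H0, X3) → no; 1× O (H0, X2) → no; 2× C (H3, X4) → no.
No environment satisfies the query, so 0 matching atoms.

0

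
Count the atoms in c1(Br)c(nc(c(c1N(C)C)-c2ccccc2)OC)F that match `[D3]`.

7

The query [D3] means: atom with exactly three heavy-atom neighbours.
Check the 19 heavy atoms by environment: 1× n (aromatic, D2) → no; 6× c (aromatic, D3) → match; 1× Br (D1) → no; 1× F (D1) → no; 1× N (D3) → match; 3× C (D1) → no; 5× c (aromatic, D2) → no; 1× O (D2) → no.
Summing the matching environments: 6 + 1 = 7 matching atoms.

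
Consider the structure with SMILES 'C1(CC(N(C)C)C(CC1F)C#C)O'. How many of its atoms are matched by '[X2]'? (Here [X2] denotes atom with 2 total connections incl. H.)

3

The query [X2] means: any atom with exactly two total connections (bonds + H).
Check the 13 heavy atoms by environment: 8× C (X4) → no; 1× O (X2) → match; 1× N (X3) → no; 1× F (X1) → no; 2× C (X2) → match.
Summing the matching environments: 1 + 2 = 3 matching atoms.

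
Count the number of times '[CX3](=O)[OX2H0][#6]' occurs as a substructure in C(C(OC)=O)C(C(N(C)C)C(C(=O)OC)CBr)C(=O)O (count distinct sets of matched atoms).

2

[CX3](=O)[OX2H0][#6] is the SMARTS for an ester: a carbonyl carbon bonded to an oxygen that is itself bonded to carbon (no H on that O).
The molecule carries 2 separate instances of a methyl-ester group (-C(=O)OCH3) meeting every constraint; each maps to a distinct set of atoms, giving 2 matches.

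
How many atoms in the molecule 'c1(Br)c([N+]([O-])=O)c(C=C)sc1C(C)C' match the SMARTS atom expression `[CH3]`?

2

The query [CH3] means: aliphatic carbon with exactly three hydrogens.
Check the 14 heavy atoms by environment: 1× s (aromatic, H0) → no; 4× c (aromatic, H0) → no; 1× N (charge +1, H0) → no; 1× O (charge -1, H0) → no; 1× O (H0) → no; 2× C (H1) → no; 1× C (H2) → no; 1× Br (H0) → no; 2× C (H3) → match.
That gives 2 matching atoms.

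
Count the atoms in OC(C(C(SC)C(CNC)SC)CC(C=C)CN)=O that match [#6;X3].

3

The query [#6;X3] means: any carbon (aromatic or not) with three total connections.
Check the 19 heavy atoms by environment: 10× C (X4) → no; 2× N (X3) → no; 3× C (X3) → match; 1× O (X1) → no; 1× O (X2) → no; 2× S (X2) → no.
That gives 3 matching atoms.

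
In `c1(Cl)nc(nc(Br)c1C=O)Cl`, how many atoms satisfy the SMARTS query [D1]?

4

The query [D1] means: atom with exactly one heavy-atom neighbour (degree 1).
Check the 11 heavy atoms by environment: 2× n (aromatic, D2) → no; 4× c (aromatic, D3) → no; 2× Cl (D1) → match; 1× C (D2) → no; 1× O (D1) → match; 1× Br (D1) → match.
Summing the matching environments: 2 + 1 + 1 = 4 matching atoms.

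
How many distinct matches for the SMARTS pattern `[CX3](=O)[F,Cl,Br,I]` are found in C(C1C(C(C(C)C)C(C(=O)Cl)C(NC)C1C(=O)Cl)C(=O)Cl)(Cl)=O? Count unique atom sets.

4

[CX3](=O)[F,Cl,Br,I] is the SMARTS for an acyl halide: a carbonyl carbon bonded to a halogen.
The molecule carries 4 separate instances of an acyl chloride (-C(=O)Cl) meeting every constraint; each maps to a distinct set of atoms, giving 4 matches.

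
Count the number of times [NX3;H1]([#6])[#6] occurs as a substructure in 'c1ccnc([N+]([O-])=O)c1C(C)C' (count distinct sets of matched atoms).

[NX3;H1]([#6])[#6] is the SMARTS for a secondary amine: a trivalent nitrogen with one H, bonded to two carbons.
No fragment in the molecule satisfies every constraint, giving 0 matches.

0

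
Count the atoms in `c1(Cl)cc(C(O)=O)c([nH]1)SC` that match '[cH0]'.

3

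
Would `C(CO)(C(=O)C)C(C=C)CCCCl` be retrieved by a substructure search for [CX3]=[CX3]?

The pattern [CX3]=[CX3] describes a non-aromatic C=C double bond between two sp2 carbons — an alkene.
The molecule carries a vinyl group (-CH=CH2), whose atoms satisfy every constraint of the query, so the pattern matches.

Yes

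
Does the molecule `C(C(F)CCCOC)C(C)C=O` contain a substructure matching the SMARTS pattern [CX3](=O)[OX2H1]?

The pattern [CX3](=O)[OX2H1] describes an sp2 carbon double-bonded to O and single-bonded to an -OH oxygen — a carboxylic acid.
The closest candidate here is an aldehyde (-CHO), but there is no singly-bonded oxygen on the carbonyl carbon. No other fragment satisfies the full query, so there is no match.

No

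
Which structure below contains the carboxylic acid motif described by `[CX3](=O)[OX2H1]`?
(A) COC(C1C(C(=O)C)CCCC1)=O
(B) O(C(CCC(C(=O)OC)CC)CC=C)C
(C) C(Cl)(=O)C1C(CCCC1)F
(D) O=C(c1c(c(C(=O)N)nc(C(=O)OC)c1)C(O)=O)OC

[CX3](=O)[OX2H1] describes an sp2 carbon double-bonded to O and single-bonded to an -OH oxygen (a carboxylic acid).
(A) has a methyl-ester group (-C(=O)OCH3) but the singly-bonded O has no H (OX2H0, not OX2H1).
(B) has a methyl-ester group (-C(=O)OCH3) but the singly-bonded O has no H (OX2H0, not OX2H1).
(C) has an acyl chloride (-C(=O)Cl) but the carbonyl is bonded to Cl, not to an -OH oxygen.
(D) contains a carboxylic acid group (-C(=O)OH), which satisfies every atom and bond constraint.
So the answer is (D).

D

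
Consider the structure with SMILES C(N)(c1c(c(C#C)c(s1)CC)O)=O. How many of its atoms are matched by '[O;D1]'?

Check the 13 heavy atoms by environment: 1× s (aromatic, D2) → no; 4× c (aromatic, D3) → no; 1× C (D3) → no; 2× O (D1) → match; 1× N (D1) → no; 2× C (D2) → no; 2× C (D1) → no.
That gives 2 matching atoms.

2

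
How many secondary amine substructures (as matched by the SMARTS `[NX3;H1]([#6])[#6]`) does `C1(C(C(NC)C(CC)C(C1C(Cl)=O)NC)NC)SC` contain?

[NX3;H1]([#6])[#6] is the SMARTS for a secondary amine: a trivalent nitrogen with one H, bonded to two carbons.
The molecule carries 3 separate instances of an N-methylamino group (-NHCH3) meeting every constraint; each maps to a distinct set of atoms, giving 3 matches.

3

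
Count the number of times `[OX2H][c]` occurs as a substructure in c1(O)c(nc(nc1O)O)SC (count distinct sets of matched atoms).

[OX2H][c] is the SMARTS for a phenol: a hydroxyl oxygen attached to an aromatic carbon.
The molecule carries 3 separate instances of a hydroxyl group (-OH) meeting every constraint; each maps to a distinct set of atoms, giving 3 matches.

3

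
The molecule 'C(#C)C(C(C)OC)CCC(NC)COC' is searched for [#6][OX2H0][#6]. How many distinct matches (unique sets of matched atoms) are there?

2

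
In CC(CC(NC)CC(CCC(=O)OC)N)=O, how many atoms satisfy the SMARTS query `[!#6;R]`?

0

The query [!#6;R] means: non-carbon atom that is part of a ring.
Check the 16 heavy atoms by environment: 11× C (acyclic) → no; 2× N (acyclic) → no; 3× O (acyclic) → no.
No environment satisfies the query, so 0 matching atoms.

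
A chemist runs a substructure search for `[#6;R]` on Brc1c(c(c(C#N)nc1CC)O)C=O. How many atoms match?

5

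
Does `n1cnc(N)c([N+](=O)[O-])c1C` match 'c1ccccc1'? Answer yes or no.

No

The pattern c1ccccc1 describes six aromatic carbons in a ring — a benzene ring.
The closest candidate here is a methyl group (-CH3), but no six-membered all-carbon aromatic ring is present. No other fragment satisfies the full query, so there is no match.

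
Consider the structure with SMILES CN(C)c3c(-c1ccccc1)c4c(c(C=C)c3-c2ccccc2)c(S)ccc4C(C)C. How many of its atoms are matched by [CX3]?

2

Check the 31 heavy atoms by environment: 22× c (aromatic, X3) → no; 1× N (X3) → no; 5× C (X4) → no; 1× S (X2) → no; 2× C (X3) → match.
That gives 2 matching atoms.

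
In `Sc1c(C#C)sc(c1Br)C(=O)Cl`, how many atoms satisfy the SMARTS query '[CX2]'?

The query [CX2] means: C with X2: aliphatic carbon with exactly 2 total connections.
Check the 12 heavy atoms by environment: 1× s (aromatic, X2) → no; 4× c (aromatic, X3) → no; 1× C (X3) → no; 1× O (X1) → no; 1× Cl (X1) → no; 1× S (X2) → no; 2× C (X2) → match; 1× Br (X1) → no.
That gives 2 matching atoms.

2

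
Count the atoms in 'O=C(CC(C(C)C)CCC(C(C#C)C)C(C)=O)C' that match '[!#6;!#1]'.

2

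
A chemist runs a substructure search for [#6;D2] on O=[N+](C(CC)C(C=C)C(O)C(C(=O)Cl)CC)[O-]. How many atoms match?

3

The query [#6;D2] means: any carbon bonded to exactly two heavy atoms.
Check the 17 heavy atoms by environment: 3× C (D2) → match; 5× C (D3) → no; 3× O (D1) → no; 1× N (charge +1, D3) → no; 1× O (charge -1, D1) → no; 3× C (D1) → no; 1× Cl (D1) → no.
That gives 3 matching atoms.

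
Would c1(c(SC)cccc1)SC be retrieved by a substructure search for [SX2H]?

No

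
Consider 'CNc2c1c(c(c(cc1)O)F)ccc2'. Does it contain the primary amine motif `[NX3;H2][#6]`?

The pattern [NX3;H2][#6] describes a trivalent nitrogen with two H attached to carbon — a primary amine.
The closest candidate here is an N-methylamino group (-NHCH3), but the nitrogen bears two carbons and only one H (H1), not H2. No other fragment satisfies the full query, so there is no match.

No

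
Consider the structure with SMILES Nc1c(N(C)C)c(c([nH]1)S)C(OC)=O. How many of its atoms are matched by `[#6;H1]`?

0

The query [#6;H1] means: any carbon bearing exactly one hydrogen.
Check the 14 heavy atoms by environment: 1× n (aromatic, H1) → no; 4× c (aromatic, H0) → no; 1× N (H2) → no; 1× S (H1) → no; 1× N (H0) → no; 3× C (H3) → no; 1× C (H0) → no; 2× O (H0) → no.
No environment satisfies the query, so 0 matching atoms.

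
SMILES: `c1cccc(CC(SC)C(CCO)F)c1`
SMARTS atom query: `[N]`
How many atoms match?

0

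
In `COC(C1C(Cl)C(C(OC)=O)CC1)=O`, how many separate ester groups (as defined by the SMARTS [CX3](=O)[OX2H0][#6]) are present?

2

[CX3](=O)[OX2H0][#6] is the SMARTS for an ester: a carbonyl carbon bonded to an oxygen that is itself bonded to carbon (no H on that O).
The molecule carries 2 separate instances of a methyl-ester group (-C(=O)OCH3) meeting every constraint; each maps to a distinct set of atoms, giving 2 matches.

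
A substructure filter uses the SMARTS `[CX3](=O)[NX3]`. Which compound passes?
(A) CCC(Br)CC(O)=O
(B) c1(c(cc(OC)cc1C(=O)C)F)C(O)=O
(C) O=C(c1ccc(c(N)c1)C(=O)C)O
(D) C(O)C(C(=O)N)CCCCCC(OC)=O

D

[CX3](=O)[NX3] describes a carbonyl carbon bonded to a trivalent nitrogen (an amide).
(A) has a carboxylic acid group (-C(=O)OH) but the carbonyl is bonded to O, not to an NX3 nitrogen.
(B) has a carboxylic acid group (-C(=O)OH) but the carbonyl is bonded to O, not to an NX3 nitrogen.
(C) has a carboxylic acid group (-C(=O)OH) but the carbonyl is bonded to O, not to an NX3 nitrogen.
(D) contains a primary amide (-C(=O)NH2), which satisfies every atom and bond constraint.
So the answer is (D).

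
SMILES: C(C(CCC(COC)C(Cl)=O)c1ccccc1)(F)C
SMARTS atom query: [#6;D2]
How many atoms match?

8

The query [#6;D2] means: any carbon bonded to exactly two heavy atoms.
Check the 19 heavy atoms by environment: 3× C (D2) → match; 4× C (D3) → no; 2× C (D1) → no; 1× F (D1) → no; 1× c (aromatic, D3) → no; 5× c (aromatic, D2) → match; 1× O (D2) → no; 1× O (D1) → no; 1× Cl (D1) → no.
Summing the matching environments: 3 + 5 = 8 matching atoms.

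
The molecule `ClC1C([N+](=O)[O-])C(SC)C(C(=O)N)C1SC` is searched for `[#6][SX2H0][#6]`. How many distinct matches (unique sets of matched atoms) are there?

[#6][SX2H0][#6] is the SMARTS for a thioether: an aliphatic sulfur bridging two carbons with no H on the sulfur.
The molecule carries 2 separate instances of a methylthio ether (-SCH3) meeting every constraint; each maps to a distinct set of atoms, giving 2 matches.

2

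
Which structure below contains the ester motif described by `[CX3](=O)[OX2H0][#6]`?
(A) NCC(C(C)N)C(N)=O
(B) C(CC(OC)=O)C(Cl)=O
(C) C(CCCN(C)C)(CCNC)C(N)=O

[CX3](=O)[OX2H0][#6] describes a carbonyl carbon bonded to an oxygen that is itself bonded to carbon (no H on that O) (an ester).
(A) has a primary amide (-C(=O)NH2) but the carbonyl is bonded to N, not to an O-C linkage.
(B) contains a methyl-ester group (-C(=O)OCH3), which satisfies every atom and bond constraint.
(C) has a primary amide (-C(=O)NH2) but the carbonyl is bonded to N, not to an O-C linkage.
So the answer is (B).

B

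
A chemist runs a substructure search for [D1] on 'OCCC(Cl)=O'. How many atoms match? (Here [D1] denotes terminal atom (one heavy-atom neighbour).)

3

The query [D1] means: atom with exactly one heavy-atom neighbour (degree 1).
Check the 6 heavy atoms by environment: 2× C (D2) → no; 2× O (D1) → match; 1× C (D3) → no; 1× Cl (D1) → match.
Summing the matching environments: 2 + 1 = 3 matching atoms.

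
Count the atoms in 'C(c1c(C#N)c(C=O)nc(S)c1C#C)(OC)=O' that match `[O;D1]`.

2

The query [O;D1] means: aliphatic oxygen bonded to exactly one heavy atom.
Check the 17 heavy atoms by environment: 1× n (aromatic, D2) → no; 5× c (aromatic, D3) → no; 1× C (D3) → no; 2× O (D1) → match; 1× O (D2) → no; 2× C (D1) → no; 3× C (D2) → no; 1× N (D1) → no; 1× S (D1) → no.
That gives 2 matching atoms.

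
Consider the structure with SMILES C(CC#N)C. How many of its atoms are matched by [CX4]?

3

The query [CX4] means: C with X4: aliphatic carbon with exactly 4 total connections (bonds + H).
Check the 5 heavy atoms by environment: 3× C (X4) → match; 1× C (X2) → no; 1× N (X1) → no.
That gives 3 matching atoms.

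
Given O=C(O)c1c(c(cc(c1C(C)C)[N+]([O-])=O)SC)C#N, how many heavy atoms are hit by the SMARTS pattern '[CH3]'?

3

Check the 19 heavy atoms by environment: 5× c (aromatic, H0) → no; 1× c (aromatic, H1) → no; 1× C (H1) → no; 3× C (H3) → match; 2× C (H0) → no; 2× O (H0) → no; 1× O (H1) → no; 1× S (H0) → no; 1× N (H0) → no; 1× N (charge +1, H0) → no; 1× O (charge -1, H0) → no.
That gives 3 matching atoms.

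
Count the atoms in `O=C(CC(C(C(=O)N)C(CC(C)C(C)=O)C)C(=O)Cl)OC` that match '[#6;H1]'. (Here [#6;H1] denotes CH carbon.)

4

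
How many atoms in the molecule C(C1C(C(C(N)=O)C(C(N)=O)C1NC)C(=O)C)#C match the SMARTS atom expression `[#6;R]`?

The query [#6;R] means: carbon that is part of a ring.
Check the 18 heavy atoms by environment: 5× C (in 5-ring) → match; 7× C (acyclic) → no; 3× O (acyclic) → no; 3× N (acyclic) → no.
That gives 5 matching atoms.

5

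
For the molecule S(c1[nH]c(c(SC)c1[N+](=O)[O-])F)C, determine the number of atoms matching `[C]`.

Check the 13 heavy atoms by environment: 1× n (aromatic) → no; 4× c (aromatic) → no; 2× S → no; 2× C → match; 1× N (charge +1) → no; 1× O (charge -1) → no; 1× O → no; 1× F → no.
That gives 2 matching atoms.

2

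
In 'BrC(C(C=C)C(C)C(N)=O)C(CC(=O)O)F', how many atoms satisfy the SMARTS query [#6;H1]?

5

The query [#6;H1] means: any carbon bearing exactly one hydrogen.
Check the 16 heavy atoms by environment: 1× C (H3) → no; 5× C (H1) → match; 2× C (H2) → no; 1× F (H0) → no; 2× C (H0) → no; 2× O (H0) → no; 1× O (H1) → no; 1× N (H2) → no; 1× Br (H0) → no.
That gives 5 matching atoms.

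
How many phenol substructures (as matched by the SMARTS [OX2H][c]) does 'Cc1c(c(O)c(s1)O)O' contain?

3

[OX2H][c] is the SMARTS for a phenol: a hydroxyl oxygen attached to an aromatic carbon.
The molecule carries 3 separate instances of a hydroxyl group (-OH) meeting every constraint; each maps to a distinct set of atoms, giving 3 matches.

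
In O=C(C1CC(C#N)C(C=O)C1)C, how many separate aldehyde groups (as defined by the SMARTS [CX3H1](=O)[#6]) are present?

[CX3H1](=O)[#6] is the SMARTS for an aldehyde: an sp2 carbon with one H, double-bonded to O and single-bonded to carbon.
Exactly one fragment in the molecule meets all constraints, giving 1 match.

1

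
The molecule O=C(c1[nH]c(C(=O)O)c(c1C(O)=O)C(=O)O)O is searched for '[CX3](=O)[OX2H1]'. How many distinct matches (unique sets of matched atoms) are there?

4

[CX3](=O)[OX2H1] is the SMARTS for a carboxylic acid: an sp2 carbon double-bonded to O and single-bonded to an -OH oxygen.
The molecule carries 4 separate instances of a carboxylic acid group (-C(=O)OH) meeting every constraint; each maps to a distinct set of atoms, giving 4 matches.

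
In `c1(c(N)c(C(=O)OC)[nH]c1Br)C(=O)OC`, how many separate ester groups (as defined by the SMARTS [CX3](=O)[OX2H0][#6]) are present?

2

[CX3](=O)[OX2H0][#6] is the SMARTS for an ester: a carbonyl carbon bonded to an oxygen that is itself bonded to carbon (no H on that O).
The molecule carries 2 separate instances of a methyl-ester group (-C(=O)OCH3) meeting every constraint; each maps to a distinct set of atoms, giving 2 matches.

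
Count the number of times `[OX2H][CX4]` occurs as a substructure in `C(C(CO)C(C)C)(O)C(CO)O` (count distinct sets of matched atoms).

4

[OX2H][CX4] is the SMARTS for an aliphatic alcohol: a hydroxyl oxygen bound to an sp3 (X4) carbon.
The molecule carries 4 separate instances of a hydroxyl group (-OH) meeting every constraint; each maps to a distinct set of atoms, giving 4 matches.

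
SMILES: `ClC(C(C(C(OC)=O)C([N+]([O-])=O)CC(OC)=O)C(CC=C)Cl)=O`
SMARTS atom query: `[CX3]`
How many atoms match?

The query [CX3] means: C with X3: aliphatic carbon with exactly 3 total connections.
Check the 23 heavy atoms by environment: 8× C (X4) → no; 1× N (charge +1, X3) → no; 1× O (charge -1, X1) → no; 4× O (X1) → no; 2× Cl (X1) → no; 5× C (X3) → match; 2× O (X2) → no.
That gives 5 matching atoms.

5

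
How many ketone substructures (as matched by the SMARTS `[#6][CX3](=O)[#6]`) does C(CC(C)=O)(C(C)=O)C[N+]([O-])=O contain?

[#6][CX3](=O)[#6] is the SMARTS for a ketone: a carbonyl carbon (no H) flanked by two carbons.
The molecule carries 2 separate instances of an acetyl/ketone group (-C(=O)CH3) meeting every constraint; each maps to a distinct set of atoms, giving 2 matches.

2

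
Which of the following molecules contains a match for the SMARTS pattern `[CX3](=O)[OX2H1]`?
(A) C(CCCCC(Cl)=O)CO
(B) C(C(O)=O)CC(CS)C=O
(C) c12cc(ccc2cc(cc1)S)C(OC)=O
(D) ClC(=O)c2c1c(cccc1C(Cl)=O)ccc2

B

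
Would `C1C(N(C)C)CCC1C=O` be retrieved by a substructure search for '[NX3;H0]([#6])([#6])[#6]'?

The pattern [NX3;H0]([#6])([#6])[#6] describes a trivalent nitrogen with no H, bonded to three carbons — a tertiary amine.
The molecule carries a dimethylamino group (-N(CH3)2), whose atoms satisfy every constraint of the query, so the pattern matches.

Yes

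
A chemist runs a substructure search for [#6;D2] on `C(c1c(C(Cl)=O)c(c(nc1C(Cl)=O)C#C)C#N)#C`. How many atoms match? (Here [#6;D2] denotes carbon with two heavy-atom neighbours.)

The query [#6;D2] means: any carbon bonded to exactly two heavy atoms.
Check the 18 heavy atoms by environment: 1× n (aromatic, D2) → no; 5× c (aromatic, D3) → no; 2× C (D3) → no; 2× O (D1) → no; 2× Cl (D1) → no; 3× C (D2) → match; 2× C (D1) → no; 1× N (D1) → no.
That gives 3 matching atoms.

3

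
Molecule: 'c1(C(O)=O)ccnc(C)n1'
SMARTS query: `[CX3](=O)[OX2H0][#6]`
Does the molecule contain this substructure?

The pattern [CX3](=O)[OX2H0][#6] describes a carbonyl carbon bonded to an oxygen that is itself bonded to carbon (no H on that O) — an ester.
The closest candidate here is a carboxylic acid group (-C(=O)OH), but the singly-bonded O carries H (OX2H1, not H0). No other fragment satisfies the full query, so there is no match.

No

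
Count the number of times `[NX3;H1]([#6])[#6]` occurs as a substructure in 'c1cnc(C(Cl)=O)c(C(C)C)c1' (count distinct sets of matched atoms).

[NX3;H1]([#6])[#6] is the SMARTS for a secondary amine: a trivalent nitrogen with one H, bonded to two carbons.
No fragment in the molecule satisfies every constraint, giving 0 matches.

0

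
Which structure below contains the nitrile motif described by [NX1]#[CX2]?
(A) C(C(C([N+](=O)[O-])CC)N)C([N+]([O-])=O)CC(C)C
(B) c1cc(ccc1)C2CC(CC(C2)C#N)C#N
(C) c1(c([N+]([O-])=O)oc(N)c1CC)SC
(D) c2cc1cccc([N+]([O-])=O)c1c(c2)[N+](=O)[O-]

B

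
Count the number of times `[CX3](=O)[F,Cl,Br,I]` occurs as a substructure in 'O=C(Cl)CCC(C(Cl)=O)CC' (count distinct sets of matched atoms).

2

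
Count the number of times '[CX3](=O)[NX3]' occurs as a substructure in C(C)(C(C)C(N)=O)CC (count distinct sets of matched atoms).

[CX3](=O)[NX3] is the SMARTS for an amide: a carbonyl carbon bonded to a trivalent nitrogen.
Exactly one fragment in the molecule meets all constraints, giving 1 match.

1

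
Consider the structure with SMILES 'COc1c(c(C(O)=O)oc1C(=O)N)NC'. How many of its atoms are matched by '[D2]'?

3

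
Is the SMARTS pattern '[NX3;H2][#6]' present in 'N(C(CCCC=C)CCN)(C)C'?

Yes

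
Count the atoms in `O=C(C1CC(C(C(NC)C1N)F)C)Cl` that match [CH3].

2

The query [CH3] means: aliphatic carbon with exactly three hydrogens.
Check the 14 heavy atoms by environment: 1× C (H2) → no; 5× C (H1) → no; 1× F (H0) → no; 1× C (H0) → no; 1× O (H0) → no; 1× Cl (H0) → no; 1× N (H2) → no; 1× N (H1) → no; 2× C (H3) → match.
That gives 2 matching atoms.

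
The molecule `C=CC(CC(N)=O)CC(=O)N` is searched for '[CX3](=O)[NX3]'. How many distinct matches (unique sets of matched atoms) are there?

2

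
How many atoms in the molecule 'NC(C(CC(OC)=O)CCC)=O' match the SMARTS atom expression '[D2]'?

4

The query [D2] means: atom with exactly two heavy-atom neighbours.
Check the 12 heavy atoms by environment: 3× C (D2) → match; 3× C (D3) → no; 2× C (D1) → no; 2× O (D1) → no; 1× O (D2) → match; 1× N (D1) → no.
Summing the matching environments: 3 + 1 = 4 matching atoms.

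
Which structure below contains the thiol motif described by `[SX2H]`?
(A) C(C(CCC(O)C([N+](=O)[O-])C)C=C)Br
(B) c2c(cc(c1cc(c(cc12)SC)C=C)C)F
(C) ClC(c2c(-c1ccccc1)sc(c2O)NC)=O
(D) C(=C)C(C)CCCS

[SX2H] describes an aliphatic sulfur with two connections, one being H (a thiol).
(A) has a hydroxyl group (-OH) but it is an -OH, not an -SH.
(B) has a methylthio ether (-SCH3) but the sulfur has H0 (bonded to two carbons), not H1.
(C) has a hydroxyl group (-OH) but it is an -OH, not an -SH.
(D) contains a thiol (-SH), which satisfies every atom and bond constraint.
So the answer is (D).

D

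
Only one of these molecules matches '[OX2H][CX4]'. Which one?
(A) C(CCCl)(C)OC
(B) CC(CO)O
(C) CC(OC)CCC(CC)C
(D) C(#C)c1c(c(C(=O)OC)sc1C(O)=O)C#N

B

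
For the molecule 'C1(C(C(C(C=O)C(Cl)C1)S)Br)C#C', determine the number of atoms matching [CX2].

2

Check the 13 heavy atoms by environment: 6× C (X4) → no; 1× Br (X1) → no; 1× C (X3) → no; 1× O (X1) → no; 1× Cl (X1) → no; 1× S (X2) → no; 2× C (X2) → match.
That gives 2 matching atoms.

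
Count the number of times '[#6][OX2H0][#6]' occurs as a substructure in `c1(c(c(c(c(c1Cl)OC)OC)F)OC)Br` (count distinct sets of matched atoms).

[#6][OX2H0][#6] is the SMARTS for an ether: an aliphatic oxygen bridging two carbons with no H on the oxygen.
The molecule carries 3 separate instances of a methoxy ether (-OCH3) meeting every constraint; each maps to a distinct set of atoms, giving 3 matches.

3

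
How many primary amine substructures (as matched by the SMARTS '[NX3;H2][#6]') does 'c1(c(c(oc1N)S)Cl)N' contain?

[NX3;H2][#6] is the SMARTS for a primary amine: a trivalent nitrogen with two H attached to carbon.
The molecule carries 2 separate instances of a primary amino group (-NH2) meeting every constraint; each maps to a distinct set of atoms, giving 2 matches.

2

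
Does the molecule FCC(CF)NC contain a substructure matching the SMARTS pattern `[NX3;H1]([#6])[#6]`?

Yes

The pattern [NX3;H1]([#6])[#6] describes a trivalent nitrogen with one H, bonded to two carbons — a secondary amine.
The molecule carries an N-methylamino group (-NHCH3), whose atoms satisfy every constraint of the query, so the pattern matches.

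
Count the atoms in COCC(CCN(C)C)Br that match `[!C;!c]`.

3

The query [!C;!c] means: neither aliphatic nor aromatic carbon — same as [!#6].
Check the 10 heavy atoms by environment: 7× C → no; 1× Br → match; 1× O → match; 1× N → match.
Summing the matching environments: 1 + 1 + 1 = 3 matching atoms.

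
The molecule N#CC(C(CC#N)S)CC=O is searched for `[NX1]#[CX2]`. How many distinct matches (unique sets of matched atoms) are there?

[NX1]#[CX2] is the SMARTS for a nitrile: a nitrogen triple-bonded to a two-connected carbon.
The molecule carries 2 separate instances of a nitrile (-C#N) meeting every constraint; each maps to a distinct set of atoms, giving 2 matches.

2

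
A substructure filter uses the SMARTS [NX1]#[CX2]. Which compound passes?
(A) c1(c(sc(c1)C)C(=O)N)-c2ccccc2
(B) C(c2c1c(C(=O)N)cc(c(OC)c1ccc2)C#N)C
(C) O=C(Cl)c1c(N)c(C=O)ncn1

[NX1]#[CX2] describes a nitrogen triple-bonded to a two-connected carbon (a nitrile).
(A) has a primary amide (-C(=O)NH2) but the nitrogen is NX3, not NX1.
(B) contains a nitrile (-C#N), which satisfies every atom and bond constraint.
(C) has a primary amino group (-NH2) but the nitrogen is NX3 (three connections), not NX1 triple-bonded.
So the answer is (B).

B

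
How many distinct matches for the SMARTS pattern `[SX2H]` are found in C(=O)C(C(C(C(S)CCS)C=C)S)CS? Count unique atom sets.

4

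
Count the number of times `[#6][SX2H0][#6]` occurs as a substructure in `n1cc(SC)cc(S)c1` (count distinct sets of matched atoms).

1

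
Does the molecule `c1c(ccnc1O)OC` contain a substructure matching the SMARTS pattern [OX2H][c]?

The pattern [OX2H][c] describes a hydroxyl oxygen attached to an aromatic carbon — a phenol.
The molecule carries a hydroxyl group (-OH), whose atoms satisfy every constraint of the query, so the pattern matches.

Yes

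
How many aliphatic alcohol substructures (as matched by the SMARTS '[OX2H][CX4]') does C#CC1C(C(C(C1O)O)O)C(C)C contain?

[OX2H][CX4] is the SMARTS for an aliphatic alcohol: a hydroxyl oxygen bound to an sp3 (X4) carbon.
The molecule carries 3 separate instances of a hydroxyl group (-OH) meeting every constraint; each maps to a distinct set of atoms, giving 3 matches.

3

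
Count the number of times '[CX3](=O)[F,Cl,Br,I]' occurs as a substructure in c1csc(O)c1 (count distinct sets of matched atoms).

0

[CX3](=O)[F,Cl,Br,I] is the SMARTS for an acyl halide: a carbonyl carbon bonded to a halogen.
No fragment in the molecule satisfies every constraint, giving 0 matches.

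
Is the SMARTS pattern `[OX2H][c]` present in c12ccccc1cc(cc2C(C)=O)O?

Yes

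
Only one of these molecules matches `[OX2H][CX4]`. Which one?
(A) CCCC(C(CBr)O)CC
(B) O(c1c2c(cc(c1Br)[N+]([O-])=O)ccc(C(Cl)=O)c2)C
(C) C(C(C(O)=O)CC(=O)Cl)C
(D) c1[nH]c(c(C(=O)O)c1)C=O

A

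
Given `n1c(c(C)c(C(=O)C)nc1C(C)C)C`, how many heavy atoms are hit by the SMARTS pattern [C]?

The query [C] means: uppercase C matches aliphatic (non-aromatic) carbon only.
Check the 14 heavy atoms by environment: 2× n (aromatic) → no; 4× c (aromatic) → no; 7× C → match; 1× O → no.
That gives 7 matching atoms.

7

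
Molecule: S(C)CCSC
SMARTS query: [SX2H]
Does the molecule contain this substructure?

No

The pattern [SX2H] describes an aliphatic sulfur with two connections, one being H — a thiol.
The closest candidate here is a methylthio ether (-SCH3), but the sulfur has H0 (bonded to two carbons), not H1. No other fragment satisfies the full query, so there is no match.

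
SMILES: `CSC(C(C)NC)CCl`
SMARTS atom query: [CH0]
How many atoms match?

0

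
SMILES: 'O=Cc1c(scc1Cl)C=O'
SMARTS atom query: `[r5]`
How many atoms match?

5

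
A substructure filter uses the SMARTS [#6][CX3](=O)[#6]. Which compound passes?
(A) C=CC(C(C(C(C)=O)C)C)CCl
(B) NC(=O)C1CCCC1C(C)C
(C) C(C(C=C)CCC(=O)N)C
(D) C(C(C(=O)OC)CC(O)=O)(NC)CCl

A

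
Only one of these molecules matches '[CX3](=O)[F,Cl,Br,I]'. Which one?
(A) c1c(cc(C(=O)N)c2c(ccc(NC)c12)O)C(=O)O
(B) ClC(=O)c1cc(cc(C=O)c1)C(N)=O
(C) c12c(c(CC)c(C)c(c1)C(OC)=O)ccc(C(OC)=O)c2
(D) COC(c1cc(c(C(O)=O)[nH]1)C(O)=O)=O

[CX3](=O)[F,Cl,Br,I] describes a carbonyl carbon bonded to a halogen (an acyl halide).
(A) has a carboxylic acid group (-C(=O)OH) but the carbonyl is bonded to -OH, not to a halogen.
(B) contains an acyl chloride (-C(=O)Cl), which satisfies every atom and bond constraint.
(C) has a methyl-ester group (-C(=O)OCH3) but the carbonyl is bonded to -O-C, not to a halogen.
(D) has a carboxylic acid group (-C(=O)OH) but the carbonyl is bonded to -OH, not to a halogen.
So the answer is (B).

B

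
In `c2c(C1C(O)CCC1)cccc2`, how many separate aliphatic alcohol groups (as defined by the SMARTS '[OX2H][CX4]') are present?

[OX2H][CX4] is the SMARTS for an aliphatic alcohol: a hydroxyl oxygen bound to an sp3 (X4) carbon.
Exactly one fragment in the molecule meets all constraints, giving 1 match.

1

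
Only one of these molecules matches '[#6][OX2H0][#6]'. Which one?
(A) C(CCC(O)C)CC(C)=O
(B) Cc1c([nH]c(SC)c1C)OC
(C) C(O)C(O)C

B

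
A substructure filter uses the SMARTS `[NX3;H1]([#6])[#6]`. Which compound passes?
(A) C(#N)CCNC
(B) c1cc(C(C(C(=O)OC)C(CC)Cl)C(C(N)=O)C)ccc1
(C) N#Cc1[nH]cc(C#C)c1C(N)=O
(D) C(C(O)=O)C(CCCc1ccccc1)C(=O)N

A

[NX3;H1]([#6])[#6] describes a trivalent nitrogen with one H, bonded to two carbons (a secondary amine).
(A) contains an N-methylamino group (-NHCH3), which satisfies every atom and bond constraint.
(B) has a primary amide (-C(=O)NH2) but the -C(=O)NH2 nitrogen has H2, not H1.
(C) has a primary amide (-C(=O)NH2) but the -C(=O)NH2 nitrogen has H2, not H1.
(D) has a primary amide (-C(=O)NH2) but the -C(=O)NH2 nitrogen has H2, not H1.
So the answer is (A).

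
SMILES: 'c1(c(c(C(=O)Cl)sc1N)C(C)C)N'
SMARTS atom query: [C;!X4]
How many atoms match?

The query [C;!X4] means: aliphatic carbon that does not have four total connections.
Check the 13 heavy atoms by environment: 1× s (aromatic, X2) → no; 4× c (aromatic, X3) → no; 3× C (X4) → no; 2× N (X3) → no; 1× C (X3) → match; 1× O (X1) → no; 1× Cl (X1) → no.
That gives 1 matching atom.

1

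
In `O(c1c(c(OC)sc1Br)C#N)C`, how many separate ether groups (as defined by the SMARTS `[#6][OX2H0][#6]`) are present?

[#6][OX2H0][#6] is the SMARTS for an ether: an aliphatic oxygen bridging two carbons with no H on the oxygen.
The molecule carries 2 separate instances of a methoxy ether (-OCH3) meeting every constraint; each maps to a distinct set of atoms, giving 2 matches.

2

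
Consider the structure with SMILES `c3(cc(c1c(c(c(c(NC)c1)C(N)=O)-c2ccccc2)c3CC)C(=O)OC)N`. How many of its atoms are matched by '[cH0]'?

The query [cH0] means: aromatic carbon with no attached hydrogen (substituted or ring-fusion).
Check the 28 heavy atoms by environment: 9× c (aromatic, H0) → match; 7× c (aromatic, H1) → no; 2× C (H0) → no; 3× O (H0) → no; 2× N (H2) → no; 1× N (H1) → no; 3× C (H3) → no; 1× C (H2) → no.
That gives 9 matching atoms.

9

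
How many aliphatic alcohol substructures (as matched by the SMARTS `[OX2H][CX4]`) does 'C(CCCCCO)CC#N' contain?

[OX2H][CX4] is the SMARTS for an aliphatic alcohol: a hydroxyl oxygen bound to an sp3 (X4) carbon.
Exactly one fragment in the molecule meets all constraints, giving 1 match.

1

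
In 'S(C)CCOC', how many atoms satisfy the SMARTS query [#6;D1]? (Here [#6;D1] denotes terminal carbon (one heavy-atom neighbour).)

Check the 6 heavy atoms by environment: 2× C (D2) → no; 1× O (D2) → no; 2× C (D1) → match; 1× S (D2) → no.
That gives 2 matching atoms.

2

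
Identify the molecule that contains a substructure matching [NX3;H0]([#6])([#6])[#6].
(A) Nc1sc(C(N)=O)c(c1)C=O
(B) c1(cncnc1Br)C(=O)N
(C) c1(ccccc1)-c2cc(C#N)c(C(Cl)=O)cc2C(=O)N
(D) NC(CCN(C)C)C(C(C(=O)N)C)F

D

[NX3;H0]([#6])([#6])[#6] describes a trivalent nitrogen with no H, bonded to three carbons (a tertiary amine).
(A) has a primary amino group (-NH2) but the nitrogen has H2, not H0 with three carbons.
(B) has a primary amide (-C(=O)NH2) but the amide nitrogen has H2 and only one carbon neighbour.
(C) has a primary amide (-C(=O)NH2) but the amide nitrogen has H2 and only one carbon neighbour.
(D) contains a dimethylamino group (-N(CH3)2), which satisfies every atom and bond constraint.
So the answer is (D).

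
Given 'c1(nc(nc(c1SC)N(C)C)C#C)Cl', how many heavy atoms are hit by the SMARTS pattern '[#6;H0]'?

The query [#6;H0] means: any carbon with no attached hydrogen.
Check the 14 heavy atoms by environment: 2× n (aromatic, H0) → no; 4× c (aromatic, H0) → match; 1× Cl (H0) → no; 1× C (H0) → match; 1× C (H1) → no; 1× S (H0) → no; 3× C (H3) → no; 1× N (H0) → no.
Summing the matching environments: 4 + 1 = 5 matching atoms.

5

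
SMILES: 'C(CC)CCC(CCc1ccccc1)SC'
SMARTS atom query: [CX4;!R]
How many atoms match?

9

The query [CX4;!R] means: aliphatic carbon with four total connections, not in a ring.
Check the 16 heavy atoms by environment: 9× C (X4, acyclic) → match; 6× c (aromatic, X3, in 6-ring) → no; 1× S (X2, acyclic) → no.
That gives 9 matching atoms.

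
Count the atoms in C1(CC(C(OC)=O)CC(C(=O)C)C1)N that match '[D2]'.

4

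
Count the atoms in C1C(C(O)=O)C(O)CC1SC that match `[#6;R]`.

5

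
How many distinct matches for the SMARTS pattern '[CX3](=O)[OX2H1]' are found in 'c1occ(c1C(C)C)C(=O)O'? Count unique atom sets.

1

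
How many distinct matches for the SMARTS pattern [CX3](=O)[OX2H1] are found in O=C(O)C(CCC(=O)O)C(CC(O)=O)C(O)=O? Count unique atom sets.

[CX3](=O)[OX2H1] is the SMARTS for a carboxylic acid: an sp2 carbon double-bonded to O and single-bonded to an -OH oxygen.
The molecule carries 4 separate instances of a carboxylic acid group (-C(=O)OH) meeting every constraint; each maps to a distinct set of atoms, giving 4 matches.

4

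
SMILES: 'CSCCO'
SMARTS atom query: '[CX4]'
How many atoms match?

3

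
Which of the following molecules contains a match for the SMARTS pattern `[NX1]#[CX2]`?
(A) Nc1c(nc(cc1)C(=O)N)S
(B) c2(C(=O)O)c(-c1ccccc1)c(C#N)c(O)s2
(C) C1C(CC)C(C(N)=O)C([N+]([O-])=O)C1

B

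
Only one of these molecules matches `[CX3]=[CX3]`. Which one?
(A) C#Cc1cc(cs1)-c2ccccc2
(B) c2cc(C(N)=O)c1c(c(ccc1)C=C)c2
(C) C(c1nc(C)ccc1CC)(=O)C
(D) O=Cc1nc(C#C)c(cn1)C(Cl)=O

B

[CX3]=[CX3] describes a non-aromatic C=C double bond between two sp2 carbons (an alkene).
(A) has an ethynyl group (-C#CH) but the C-C bond is a triple bond, not a double bond.
(B) contains a vinyl group (-CH=CH2), which satisfies every atom and bond constraint.
(C) has an ethyl group (-CH2CH3) but its C-C bond is a single bond between CX4 carbons, not CX3=CX3.
(D) has an ethynyl group (-C#CH) but the C-C bond is a triple bond, not a double bond.
So the answer is (B).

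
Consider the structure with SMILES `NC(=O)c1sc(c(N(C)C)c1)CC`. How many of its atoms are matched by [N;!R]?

The query [N;!R] means: aliphatic nitrogen not in a ring.
Check the 13 heavy atoms by environment: 1× s (aromatic, in 5-ring) → no; 4× c (aromatic, in 5-ring) → no; 5× C (acyclic) → no; 1× O (acyclic) → no; 2× N (acyclic) → match.
That gives 2 matching atoms.

2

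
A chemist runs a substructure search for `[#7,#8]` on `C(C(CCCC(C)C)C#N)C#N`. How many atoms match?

2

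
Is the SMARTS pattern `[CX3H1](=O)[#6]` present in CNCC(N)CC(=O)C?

No

The pattern [CX3H1](=O)[#6] describes an sp2 carbon with one H, double-bonded to O and single-bonded to carbon — an aldehyde.
The closest candidate here is an acetyl/ketone group (-C(=O)CH3), but the carbonyl carbon has H0 (two carbon neighbours), not H1. No other fragment satisfies the full query, so there is no match.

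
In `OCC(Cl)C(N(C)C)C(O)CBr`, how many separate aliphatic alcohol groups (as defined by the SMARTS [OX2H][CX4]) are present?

[OX2H][CX4] is the SMARTS for an aliphatic alcohol: a hydroxyl oxygen bound to an sp3 (X4) carbon.
The molecule carries 2 separate instances of a hydroxyl group (-OH) meeting every constraint; each maps to a distinct set of atoms, giving 2 matches.

2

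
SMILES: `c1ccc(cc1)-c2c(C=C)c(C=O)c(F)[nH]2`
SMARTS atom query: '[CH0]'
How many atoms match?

The query [CH0] means: aliphatic carbon with no attached hydrogen.
Check the 16 heavy atoms by environment: 1× n (aromatic, H1) → no; 5× c (aromatic, H0) → no; 2× C (H1) → no; 1× C (H2) → no; 1× F (H0) → no; 1× O (H0) → no; 5× c (aromatic, H1) → no.
No environment satisfies the query, so 0 matching atoms.

0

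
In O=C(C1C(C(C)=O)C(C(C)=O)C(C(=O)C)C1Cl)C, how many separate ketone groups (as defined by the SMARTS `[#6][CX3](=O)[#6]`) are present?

[#6][CX3](=O)[#6] is the SMARTS for a ketone: a carbonyl carbon (no H) flanked by two carbons.
The molecule carries 4 separate instances of an acetyl/ketone group (-C(=O)CH3) meeting every constraint; each maps to a distinct set of atoms, giving 4 matches.

4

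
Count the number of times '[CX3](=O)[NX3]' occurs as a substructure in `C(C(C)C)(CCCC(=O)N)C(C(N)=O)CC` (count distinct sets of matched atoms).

[CX3](=O)[NX3] is the SMARTS for an amide: a carbonyl carbon bonded to a trivalent nitrogen.
The molecule carries 2 separate instances of a primary amide (-C(=O)NH2) meeting every constraint; each maps to a distinct set of atoms, giving 2 matches.

2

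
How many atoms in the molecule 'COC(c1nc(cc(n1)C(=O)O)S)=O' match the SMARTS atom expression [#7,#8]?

6

The query [#7,#8] means: nitrogen or oxygen (comma = OR).
Check the 14 heavy atoms by environment: 2× n (aromatic) → match; 4× c (aromatic) → no; 3× C → no; 4× O → match; 1× S → no.
Summing the matching environments: 2 + 4 = 6 matching atoms.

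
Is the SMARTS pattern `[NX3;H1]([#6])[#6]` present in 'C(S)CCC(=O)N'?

The pattern [NX3;H1]([#6])[#6] describes a trivalent nitrogen with one H, bonded to two carbons — a secondary amine.
The closest candidate here is a primary amide (-C(=O)NH2), but the -C(=O)NH2 nitrogen has H2, not H1. No other fragment satisfies the full query, so there is no match.

No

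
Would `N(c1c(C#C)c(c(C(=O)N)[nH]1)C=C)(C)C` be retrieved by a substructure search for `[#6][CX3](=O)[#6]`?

No

The pattern [#6][CX3](=O)[#6] describes a carbonyl carbon (no H) flanked by two carbons — a ketone.
The closest candidate here is a primary amide (-C(=O)NH2), but one neighbour of the carbonyl carbon is N, not C. No other fragment satisfies the full query, so there is no match.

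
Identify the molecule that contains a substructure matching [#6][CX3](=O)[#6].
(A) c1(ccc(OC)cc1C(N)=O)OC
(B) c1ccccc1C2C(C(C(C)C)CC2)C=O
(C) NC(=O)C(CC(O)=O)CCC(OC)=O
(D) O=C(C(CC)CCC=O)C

[#6][CX3](=O)[#6] describes a carbonyl carbon (no H) flanked by two carbons (a ketone).
(A) has a primary amide (-C(=O)NH2) but one neighbour of the carbonyl carbon is N, not C.
(B) has an aldehyde (-CHO) but the carbonyl carbon has H1, so it is not flanked by two carbons.
(C) has a methyl-ester group (-C(=O)OCH3) but one neighbour of the carbonyl carbon is O, not C.
(D) contains an acetyl/ketone group (-C(=O)CH3), which satisfies every atom and bond constraint.
So the answer is (D).

D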